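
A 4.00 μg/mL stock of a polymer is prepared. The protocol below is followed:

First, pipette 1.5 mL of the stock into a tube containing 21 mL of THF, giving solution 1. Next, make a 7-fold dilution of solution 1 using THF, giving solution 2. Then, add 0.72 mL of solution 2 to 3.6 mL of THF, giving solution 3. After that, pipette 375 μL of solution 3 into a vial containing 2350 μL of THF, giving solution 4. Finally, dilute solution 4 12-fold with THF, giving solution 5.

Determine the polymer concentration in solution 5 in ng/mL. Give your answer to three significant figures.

Step 1: 1.5 mL + 21 mL = 22.5 mL total → factor 22.5/1.5 = 15
Step 2: 7-fold → factor 7
Step 3: 0.72 mL + 3.6 mL = 4.32 mL total → factor 4.32/0.72 = 6
Step 4: 375 μL + 2350 μL = 2725 μL total → factor 2725/375 = 7.2667
Step 5: 12-fold → factor 12
Overall dilution factor = 15 × 7 × 6 × 7.2667 × 12 = 54936
Final = 4.00 μg/mL / 54936 = 7.281 × 10^-5 μg/mL = 0.0728 ng/mL

0.0728 ng/mL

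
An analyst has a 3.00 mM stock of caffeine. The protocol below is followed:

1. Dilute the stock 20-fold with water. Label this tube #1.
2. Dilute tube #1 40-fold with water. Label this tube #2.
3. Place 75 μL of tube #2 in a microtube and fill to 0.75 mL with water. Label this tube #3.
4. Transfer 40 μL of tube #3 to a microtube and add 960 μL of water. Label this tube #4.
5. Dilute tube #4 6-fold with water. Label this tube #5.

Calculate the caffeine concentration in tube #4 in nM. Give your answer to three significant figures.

Step 1: 20-fold → factor 20
Step 2: 40-fold → factor 40
Step 3: 75 μL brought to 0.75 mL → factor 750/75 = 10
Step 4: 40 μL + 960 μL = 1000 μL total → factor 1000/40 = 25
Dilution factor through tube #4 = 20 × 40 × 10 × 25 = 2 × 10^5
[tube #4] = 3.00 mM / 2 × 10^5 = 1.500 × 10^-5 mM = 15.0 nM

15.0 nM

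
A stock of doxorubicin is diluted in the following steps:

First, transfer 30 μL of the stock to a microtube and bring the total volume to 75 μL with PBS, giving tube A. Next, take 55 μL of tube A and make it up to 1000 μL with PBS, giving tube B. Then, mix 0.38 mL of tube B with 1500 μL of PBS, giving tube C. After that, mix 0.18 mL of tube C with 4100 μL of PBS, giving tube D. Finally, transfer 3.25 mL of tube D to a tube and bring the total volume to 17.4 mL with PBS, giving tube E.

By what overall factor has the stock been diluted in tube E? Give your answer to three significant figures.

2.86 × 10^4

Step 1: 30 μL brought to 75 μL → factor 75/30 = 2.5
Step 2: 55 μL brought to 1000 μL → factor 1000/55 = 18.182
Step 3: 0.38 mL + 1500 μL = 1.88 mL total → factor 1.88/0.38 = 4.9474
Step 4: 0.18 mL + 4100 μL = 4.28 mL total → factor 4.28/0.18 = 23.778
Step 5: 3.25 mL brought to 17.4 mL → factor 17.4/3.25 = 5.3538
Overall dilution factor = 2.5 × 18.182 × 4.9474 × 23.778 × 5.3538 = 28628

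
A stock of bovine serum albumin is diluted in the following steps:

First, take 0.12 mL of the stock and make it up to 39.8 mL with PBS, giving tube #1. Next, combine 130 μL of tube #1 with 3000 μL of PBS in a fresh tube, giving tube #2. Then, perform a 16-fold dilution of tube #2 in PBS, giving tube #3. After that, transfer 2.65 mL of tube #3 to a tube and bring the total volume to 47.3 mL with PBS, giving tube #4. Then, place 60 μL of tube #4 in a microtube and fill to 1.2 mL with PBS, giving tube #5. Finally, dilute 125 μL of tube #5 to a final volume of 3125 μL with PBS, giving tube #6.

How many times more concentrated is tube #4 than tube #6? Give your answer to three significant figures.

Step 1: 0.12 mL brought to 39.8 mL → factor 39.8/0.12 = 331.67
Step 2: 130 μL + 3000 μL = 3130 μL total → factor 3130/130 = 24.077
Step 3: 16-fold → factor 16
Step 4: 2.65 mL brought to 47.3 mL → factor 47.3/2.65 = 17.849
Step 5: 60 μL brought to 1.2 mL → factor 1200/60 = 20
Step 6: 125 μL brought to 3125 μL → factor 3125/125 = 25
Dilution factor to tube #4 = 2.2805 × 10^6; to tube #6 = 1.1403 × 10^9
[tube #4]/[tube #6] = (factor to tube #6)/(factor to tube #4) = 1.1403 × 10^9/2.2805 × 10^6 = 500

500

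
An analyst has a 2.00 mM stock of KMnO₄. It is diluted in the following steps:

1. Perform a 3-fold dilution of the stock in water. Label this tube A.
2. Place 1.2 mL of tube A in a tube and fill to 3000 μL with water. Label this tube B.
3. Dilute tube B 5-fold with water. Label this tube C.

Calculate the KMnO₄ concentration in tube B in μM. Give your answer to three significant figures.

Step 1: 3-fold → factor 3
Step 2: 1.2 mL brought to 3000 μL → factor 3/1.2 = 2.5
Dilution factor through tube B = 3 × 2.5 = 7.5
[tube B] = 2.00 mM / 7.5 = 0.2667 mM = 267 μM

267 μM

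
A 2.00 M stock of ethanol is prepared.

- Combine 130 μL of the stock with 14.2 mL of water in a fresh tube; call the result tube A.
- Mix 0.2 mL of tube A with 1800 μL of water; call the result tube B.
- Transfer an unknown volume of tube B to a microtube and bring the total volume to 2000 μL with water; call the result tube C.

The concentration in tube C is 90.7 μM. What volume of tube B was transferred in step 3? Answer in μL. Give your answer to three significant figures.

100 μL

Step 1: 130 μL + 14.2 mL = 14330 μL total → factor 14330/130 = 110.23
Step 2: 0.2 mL + 1800 μL = 2 mL total → factor 2/0.2 = 10
Step 3: v brought to 2000 μL → factor = 2000 μL/v
Product of known-step factors = 1102.3
Overall factor = 2.00 M / (90.7 μM) = 22051
Step-3 factor = 22051 / 1102.3 = 20.004
v = 2000 μL / 20.004 = 100 μL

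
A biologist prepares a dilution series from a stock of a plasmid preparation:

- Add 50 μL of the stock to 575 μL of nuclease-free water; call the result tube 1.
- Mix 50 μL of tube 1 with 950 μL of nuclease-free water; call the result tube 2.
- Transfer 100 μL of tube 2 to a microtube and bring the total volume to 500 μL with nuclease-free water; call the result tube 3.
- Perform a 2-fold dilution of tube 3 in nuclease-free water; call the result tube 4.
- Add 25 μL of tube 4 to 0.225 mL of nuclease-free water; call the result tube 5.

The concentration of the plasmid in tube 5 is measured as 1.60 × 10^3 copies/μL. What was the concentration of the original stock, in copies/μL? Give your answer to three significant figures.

Step 1: 50 μL + 575 μL = 625 μL total → factor 625/50 = 12.5
Step 2: 50 μL + 950 μL = 1000 μL total → factor 1000/50 = 20
Step 3: 100 μL brought to 500 μL → factor 500/100 = 5
Step 4: 2-fold → factor 2
Step 5: 25 μL + 0.225 mL = 250 μL total → factor 250/25 = 10
Overall dilution factor = 12.5 × 20 × 5 × 2 × 10 = 25000
Stock = 1.60 × 10^3 copies/μL × 25000 = 4.00 × 10^7 copies/μL

4.00 × 10^7 copies/μL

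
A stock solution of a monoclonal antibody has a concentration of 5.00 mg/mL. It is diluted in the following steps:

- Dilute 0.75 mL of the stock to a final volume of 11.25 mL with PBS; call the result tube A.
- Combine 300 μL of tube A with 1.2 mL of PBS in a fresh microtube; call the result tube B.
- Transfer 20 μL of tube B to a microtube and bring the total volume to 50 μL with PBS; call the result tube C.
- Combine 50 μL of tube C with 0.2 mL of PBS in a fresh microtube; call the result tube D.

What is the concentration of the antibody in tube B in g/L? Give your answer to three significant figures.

0.0667 g/L

Step 1: 0.75 mL brought to 11.25 mL → factor 11.25/0.75 = 15
Step 2: 300 μL + 1.2 mL = 1500 μL total → factor 1500/300 = 5
Dilution factor through tube B = 15 × 5 = 75
[tube B] = 5.00 mg/mL / 75 = 0.06667 mg/mL = 0.0667 g/L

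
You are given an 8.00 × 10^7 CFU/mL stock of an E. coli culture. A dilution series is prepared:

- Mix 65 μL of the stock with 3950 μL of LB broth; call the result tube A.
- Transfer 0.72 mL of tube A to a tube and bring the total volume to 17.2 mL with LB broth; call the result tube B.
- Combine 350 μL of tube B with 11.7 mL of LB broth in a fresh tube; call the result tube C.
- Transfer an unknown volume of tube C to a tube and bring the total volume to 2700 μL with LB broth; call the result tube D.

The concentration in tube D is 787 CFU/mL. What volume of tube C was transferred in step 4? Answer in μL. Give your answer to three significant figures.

Step 1: 65 μL + 3950 μL = 4015 μL total → factor 4015/65 = 61.769
Step 2: 0.72 mL brought to 17.2 mL → factor 17.2/0.72 = 23.889
Step 3: 350 μL + 11.7 mL = 12050 μL total → factor 12050/350 = 34.429
Step 4: v brought to 2700 μL → factor = 2700 μL/v
Product of known-step factors = 50803
Overall factor = 8.00 × 10^7 CFU/mL / (787 CFU/mL) = 1.0165 × 10^5
Step-4 factor = 1.0165 × 10^5 / 50803 = 2.0009
v = 2700 μL / 2.0009 = 1.35 × 10^3 μL

1.35 × 10^3 μL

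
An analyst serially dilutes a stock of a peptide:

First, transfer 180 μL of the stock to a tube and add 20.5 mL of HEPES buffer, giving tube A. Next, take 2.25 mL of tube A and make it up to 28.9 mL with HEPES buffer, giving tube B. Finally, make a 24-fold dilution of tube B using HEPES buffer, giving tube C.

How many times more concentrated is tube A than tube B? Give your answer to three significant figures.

Step 1: 180 μL + 20.5 mL = 20680 μL total → factor 20680/180 = 114.89
Step 2: 2.25 mL brought to 28.9 mL → factor 28.9/2.25 = 12.844
Dilution factor to tube A = 114.89; to tube B = 1475.7
[tube A]/[tube B] = (factor to tube B)/(factor to tube A) = 1475.7/114.89 = 12.8

12.8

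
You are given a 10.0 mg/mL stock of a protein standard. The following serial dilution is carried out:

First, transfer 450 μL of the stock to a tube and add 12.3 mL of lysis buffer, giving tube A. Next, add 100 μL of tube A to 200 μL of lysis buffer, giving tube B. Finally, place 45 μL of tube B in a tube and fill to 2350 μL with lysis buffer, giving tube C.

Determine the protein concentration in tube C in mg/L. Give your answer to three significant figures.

2.25 mg/L

Step 1: 450 μL + 12.3 mL = 12750 μL total → factor 12750/450 = 28.333
Step 2: 100 μL + 200 μL = 300 μL total → factor 300/100 = 3
Step 3: 45 μL brought to 2350 μL → factor 2350/45 = 52.222
Overall dilution factor = 28.333 × 3 × 52.222 = 4438.9
Final = 10.0 mg/mL / 4438.9 = 0.002253 mg/mL = 2.25 mg/L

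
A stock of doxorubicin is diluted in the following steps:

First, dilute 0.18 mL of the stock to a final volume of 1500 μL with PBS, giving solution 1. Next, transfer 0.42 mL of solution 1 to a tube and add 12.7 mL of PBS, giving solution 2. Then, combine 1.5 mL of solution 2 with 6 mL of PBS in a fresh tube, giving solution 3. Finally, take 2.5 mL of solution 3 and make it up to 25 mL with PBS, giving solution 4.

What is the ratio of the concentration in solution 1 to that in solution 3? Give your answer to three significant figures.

156

Step 1: 0.18 mL brought to 1500 μL → factor 1.5/0.18 = 8.3333
Step 2: 0.42 mL + 12.7 mL = 13.12 mL total → factor 13.12/0.42 = 31.238
Step 3: 1.5 mL + 6 mL = 7.5 mL total → factor 7.5/1.5 = 5
Dilution factor to solution 1 = 8.3333; to solution 3 = 1301.6
[solution 1]/[solution 3] = (factor to solution 3)/(factor to solution 1) = 1301.6/8.3333 = 156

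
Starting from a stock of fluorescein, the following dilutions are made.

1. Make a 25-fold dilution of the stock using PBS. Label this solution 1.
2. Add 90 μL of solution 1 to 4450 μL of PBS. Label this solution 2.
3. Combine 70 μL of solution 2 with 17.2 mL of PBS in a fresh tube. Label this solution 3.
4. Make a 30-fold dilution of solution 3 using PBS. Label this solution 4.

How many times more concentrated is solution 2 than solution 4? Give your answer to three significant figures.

7.40 × 10^3

Step 1: 25-fold → factor 25
Step 2: 90 μL + 4450 μL = 4540 μL total → factor 4540/90 = 50.444
Step 3: 70 μL + 17.2 mL = 17270 μL total → factor 17270/70 = 246.71
Step 4: 30-fold → factor 30
Dilution factor to solution 2 = 1261.1; to solution 4 = 9.334 × 10^6
[solution 2]/[solution 4] = (factor to solution 4)/(factor to solution 2) = 9.334 × 10^6/1261.1 = 7.40 × 10^3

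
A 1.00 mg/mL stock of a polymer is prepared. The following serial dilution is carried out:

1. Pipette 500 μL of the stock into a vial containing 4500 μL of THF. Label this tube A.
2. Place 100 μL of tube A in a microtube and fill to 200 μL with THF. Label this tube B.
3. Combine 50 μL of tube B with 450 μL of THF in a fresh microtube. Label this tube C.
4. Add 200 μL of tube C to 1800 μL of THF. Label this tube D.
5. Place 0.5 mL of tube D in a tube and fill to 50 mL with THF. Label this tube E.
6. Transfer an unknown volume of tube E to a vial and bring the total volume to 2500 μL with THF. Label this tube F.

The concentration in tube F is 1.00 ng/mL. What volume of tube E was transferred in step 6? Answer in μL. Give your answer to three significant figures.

500 μL

Step 1: 500 μL + 4500 μL = 5000 μL total → factor 5000/500 = 10
Step 2: 100 μL brought to 200 μL → factor 200/100 = 2
Step 3: 50 μL + 450 μL = 500 μL total → factor 500/50 = 10
Step 4: 200 μL + 1800 μL = 2000 μL total → factor 2000/200 = 10
Step 5: 0.5 mL brought to 50 mL → factor 50/0.5 = 100
Step 6: v brought to 2500 μL → factor = 2500 μL/v
Product of known-step factors = 2 × 10^5
Overall factor = 1.00 mg/mL / (1.00 ng/mL) = 1 × 10^6
Step-6 factor = 1 × 10^6 / 2 × 10^5 = 5
v = 2500 μL / 5 = 500 μL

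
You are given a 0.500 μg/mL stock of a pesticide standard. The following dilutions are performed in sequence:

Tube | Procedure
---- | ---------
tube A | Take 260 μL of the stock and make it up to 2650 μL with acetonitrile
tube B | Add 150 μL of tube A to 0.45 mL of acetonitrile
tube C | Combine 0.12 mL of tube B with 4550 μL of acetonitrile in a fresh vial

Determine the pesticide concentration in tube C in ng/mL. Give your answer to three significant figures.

0.315 ng/mL

Step 1: 260 μL brought to 2650 μL → factor 2650/260 = 10.192
Step 2: 150 μL + 0.45 mL = 600 μL total → factor 600/150 = 4
Step 3: 0.12 mL + 4550 μL = 4.67 mL total → factor 4.67/0.12 = 38.917
Overall dilution factor = 10.192 × 4 × 38.917 = 1586.6
Final = 0.500 μg/mL / 1586.6 = 0.0003151 μg/mL = 0.315 ng/mL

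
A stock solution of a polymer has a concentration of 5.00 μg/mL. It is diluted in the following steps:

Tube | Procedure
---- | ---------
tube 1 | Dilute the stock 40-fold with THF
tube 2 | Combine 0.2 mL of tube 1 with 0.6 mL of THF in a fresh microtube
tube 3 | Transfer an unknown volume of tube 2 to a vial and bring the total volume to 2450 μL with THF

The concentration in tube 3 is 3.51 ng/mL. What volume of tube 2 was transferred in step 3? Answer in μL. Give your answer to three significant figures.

275 μL

Step 1: 40-fold → factor 40
Step 2: 0.2 mL + 0.6 mL = 0.8 mL total → factor 0.8/0.2 = 4
Step 3: v brought to 2450 μL → factor = 2450 μL/v
Product of known-step factors = 160
Overall factor = 5.00 μg/mL / (3.51 ng/mL) = 1424.5
Step-3 factor = 1424.5 / 160 = 8.9031
v = 2450 μL / 8.9031 = 275 μL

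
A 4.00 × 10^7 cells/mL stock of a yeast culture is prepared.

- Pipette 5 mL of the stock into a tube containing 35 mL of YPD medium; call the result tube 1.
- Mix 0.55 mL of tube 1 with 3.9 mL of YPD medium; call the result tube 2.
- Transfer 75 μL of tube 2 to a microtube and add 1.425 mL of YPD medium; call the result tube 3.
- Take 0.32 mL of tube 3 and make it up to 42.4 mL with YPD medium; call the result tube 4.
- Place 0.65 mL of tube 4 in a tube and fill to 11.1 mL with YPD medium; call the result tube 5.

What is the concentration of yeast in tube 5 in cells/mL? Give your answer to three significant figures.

13.7 cells/mL

Step 1: 5 mL + 35 mL = 40 mL total → factor 40/5 = 8
Step 2: 0.55 mL + 3.9 mL = 4.45 mL total → factor 4.45/0.55 = 8.0909
Step 3: 75 μL + 1.425 mL = 1500 μL total → factor 1500/75 = 20
Step 4: 0.32 mL brought to 42.4 mL → factor 42.4/0.32 = 132.5
Step 5: 0.65 mL brought to 11.1 mL → factor 11.1/0.65 = 17.077
Overall dilution factor = 8 × 8.0909 × 20 × 132.5 × 17.077 = 2.9292 × 10^6
Final = 4.00 × 10^7 cells/mL / 2.9292 × 10^6 = 13.7 cells/mL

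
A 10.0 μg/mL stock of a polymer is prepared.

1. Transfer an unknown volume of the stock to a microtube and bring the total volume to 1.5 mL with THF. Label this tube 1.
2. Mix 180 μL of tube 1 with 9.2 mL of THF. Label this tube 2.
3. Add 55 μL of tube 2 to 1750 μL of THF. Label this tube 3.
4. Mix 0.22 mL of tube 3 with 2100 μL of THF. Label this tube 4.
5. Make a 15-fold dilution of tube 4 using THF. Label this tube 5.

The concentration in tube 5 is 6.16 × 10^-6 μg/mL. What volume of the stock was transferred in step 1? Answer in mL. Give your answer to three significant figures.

Step 1: v brought to 1.5 mL → factor = 1.5 mL/v
Step 2: 180 μL + 9.2 mL = 9380 μL total → factor 9380/180 = 52.111
Step 3: 55 μL + 1750 μL = 1805 μL total → factor 1805/55 = 32.818
Step 4: 0.22 mL + 2100 μL = 2.32 mL total → factor 2.32/0.22 = 10.545
Step 5: 15-fold → factor 15
Product of known-step factors = 2.7052 × 10^5
Overall factor = 10.0 μg/mL / (6.16 × 10^-6 μg/mL) = 1.6234 × 10^6
Step-1 factor = 1.6234 × 10^6 / 2.7052 × 10^5 = 6.0009
v = 1.5 mL / 6.0009 = 0.250 mL

0.250 mL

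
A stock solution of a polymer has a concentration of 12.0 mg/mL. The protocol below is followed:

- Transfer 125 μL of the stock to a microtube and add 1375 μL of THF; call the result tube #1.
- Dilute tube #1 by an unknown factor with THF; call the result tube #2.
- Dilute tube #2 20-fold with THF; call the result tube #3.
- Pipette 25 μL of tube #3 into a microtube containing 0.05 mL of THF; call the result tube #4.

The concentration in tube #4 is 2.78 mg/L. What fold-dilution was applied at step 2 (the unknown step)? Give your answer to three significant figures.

Step 1: 125 μL + 1375 μL = 1500 μL total → factor 1500/125 = 12
Step 2: unknown factor x
Step 3: 20-fold → factor 20
Step 4: 25 μL + 0.05 mL = 75 μL total → factor 75/25 = 3
Product of known-step factors = 720
Overall factor = 12.0 mg/mL / (2.78 mg/L) = 4316.5
x = 4316.5 / 720 = 6.00

6.00-fold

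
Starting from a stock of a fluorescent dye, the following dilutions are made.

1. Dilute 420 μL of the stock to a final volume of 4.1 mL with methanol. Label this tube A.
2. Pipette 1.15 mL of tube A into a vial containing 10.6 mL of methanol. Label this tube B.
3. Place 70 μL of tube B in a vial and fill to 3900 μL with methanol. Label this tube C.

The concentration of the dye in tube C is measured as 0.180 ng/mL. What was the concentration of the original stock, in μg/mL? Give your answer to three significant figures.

1.00 μg/mL

Step 1: 420 μL brought to 4.1 mL → factor 4100/420 = 9.7619
Step 2: 1.15 mL + 10.6 mL = 11.75 mL total → factor 11.75/1.15 = 10.217
Step 3: 70 μL brought to 3900 μL → factor 3900/70 = 55.714
Overall dilution factor = 9.7619 × 10.217 × 55.714 = 5557
Stock = 0.180 ng/mL × 5557 = 1000 ng/mL = 1.00 μg/mL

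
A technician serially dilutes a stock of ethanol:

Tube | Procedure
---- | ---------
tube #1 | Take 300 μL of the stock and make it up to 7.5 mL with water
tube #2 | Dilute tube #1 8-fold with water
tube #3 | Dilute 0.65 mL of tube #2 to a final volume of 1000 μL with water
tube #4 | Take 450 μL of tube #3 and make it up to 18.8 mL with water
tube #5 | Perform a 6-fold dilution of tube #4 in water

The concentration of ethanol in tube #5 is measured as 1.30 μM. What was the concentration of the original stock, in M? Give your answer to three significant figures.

0.100 M

Step 1: 300 μL brought to 7.5 mL → factor 7500/300 = 25
Step 2: 8-fold → factor 8
Step 3: 0.65 mL brought to 1000 μL → factor 1/0.65 = 1.5385
Step 4: 450 μL brought to 18.8 mL → factor 18800/450 = 41.778
Step 5: 6-fold → factor 6
Overall dilution factor = 25 × 8 × 1.5385 × 41.778 × 6 = 77128
Stock = 1.30 μM × 77128 = 1.003 × 10^5 μM = 0.100 M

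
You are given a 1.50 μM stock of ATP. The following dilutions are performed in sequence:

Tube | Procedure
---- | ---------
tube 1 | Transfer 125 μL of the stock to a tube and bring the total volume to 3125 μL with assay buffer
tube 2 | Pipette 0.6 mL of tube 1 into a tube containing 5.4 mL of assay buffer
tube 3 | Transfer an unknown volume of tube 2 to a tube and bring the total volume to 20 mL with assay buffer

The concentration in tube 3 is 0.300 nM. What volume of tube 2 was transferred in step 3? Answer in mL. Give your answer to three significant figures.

Step 1: 125 μL brought to 3125 μL → factor 3125/125 = 25
Step 2: 0.6 mL + 5.4 mL = 6 mL total → factor 6/0.6 = 10
Step 3: v brought to 20 mL → factor = 20 mL/v
Product of known-step factors = 250
Overall factor = 1.50 μM / (0.300 nM) = 5000
Step-3 factor = 5000 / 250 = 20
v = 20 mL / 20 = 1.00 mL

1.00 mL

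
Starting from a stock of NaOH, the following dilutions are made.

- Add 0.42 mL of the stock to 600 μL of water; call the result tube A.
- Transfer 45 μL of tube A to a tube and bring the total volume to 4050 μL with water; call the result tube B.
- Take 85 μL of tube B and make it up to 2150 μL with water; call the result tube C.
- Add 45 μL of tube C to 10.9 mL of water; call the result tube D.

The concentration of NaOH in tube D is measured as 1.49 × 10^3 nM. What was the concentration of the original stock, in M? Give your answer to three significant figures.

2.00 M

Step 1: 0.42 mL + 600 μL = 1.02 mL total → factor 1.02/0.42 = 2.4286
Step 2: 45 μL brought to 4050 μL → factor 4050/45 = 90
Step 3: 85 μL brought to 2150 μL → factor 2150/85 = 25.294
Step 4: 45 μL + 10.9 mL = 10945 μL total → factor 10945/45 = 243.22
Overall dilution factor = 2.4286 × 90 × 25.294 × 243.22 = 1.3447 × 10^6
Stock = 1.49 × 10^3 nM × 1.3447 × 10^6 = 2.004 × 10^9 nM = 2.00 M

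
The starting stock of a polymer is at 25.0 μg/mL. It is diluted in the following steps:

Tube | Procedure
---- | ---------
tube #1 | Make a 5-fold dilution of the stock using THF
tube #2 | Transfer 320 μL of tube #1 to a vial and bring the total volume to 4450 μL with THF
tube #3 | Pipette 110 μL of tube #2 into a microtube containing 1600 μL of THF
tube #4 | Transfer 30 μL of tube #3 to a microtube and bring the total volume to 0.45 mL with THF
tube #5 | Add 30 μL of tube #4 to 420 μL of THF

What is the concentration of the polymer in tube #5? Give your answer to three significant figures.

Step 1: 5-fold → factor 5
Step 2: 320 μL brought to 4450 μL → factor 4450/320 = 13.906
Step 3: 110 μL + 1600 μL = 1710 μL total → factor 1710/110 = 15.545
Step 4: 30 μL brought to 0.45 mL → factor 450/30 = 15
Step 5: 30 μL + 420 μL = 450 μL total → factor 450/30 = 15
Overall dilution factor = 5 × 13.906 × 15.545 × 15 × 15 = 2.432 × 10^5
Final = 25.0 μg/mL / 2.432 × 10^5 = 0.000103 μg/mL

0.000103 μg/mL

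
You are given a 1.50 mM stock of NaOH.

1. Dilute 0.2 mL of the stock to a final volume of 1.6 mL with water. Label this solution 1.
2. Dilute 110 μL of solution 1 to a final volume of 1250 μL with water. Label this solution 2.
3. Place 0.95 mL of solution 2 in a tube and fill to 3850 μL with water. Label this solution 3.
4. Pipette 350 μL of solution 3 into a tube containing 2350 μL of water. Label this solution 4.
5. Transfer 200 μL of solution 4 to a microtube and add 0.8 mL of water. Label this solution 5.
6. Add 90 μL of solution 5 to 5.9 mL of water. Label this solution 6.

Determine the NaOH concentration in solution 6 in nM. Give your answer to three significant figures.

1.59 nM

Step 1: 0.2 mL brought to 1.6 mL → factor 1.6/0.2 = 8
Step 2: 110 μL brought to 1250 μL → factor 1250/110 = 11.364
Step 3: 0.95 mL brought to 3850 μL → factor 3.85/0.95 = 4.0526
Step 4: 350 μL + 2350 μL = 2700 μL total → factor 2700/350 = 7.7143
Step 5: 200 μL + 0.8 mL = 1000 μL total → factor 1000/200 = 5
Step 6: 90 μL + 5.9 mL = 5990 μL total → factor 5990/90 = 66.556
Overall dilution factor = 8 × 11.364 × 4.0526 × 7.7143 × 5 × 66.556 = 9.4579 × 10^5
Final = 1.50 mM / 9.4579 × 10^5 = 1.586 × 10^-6 mM = 1.59 nM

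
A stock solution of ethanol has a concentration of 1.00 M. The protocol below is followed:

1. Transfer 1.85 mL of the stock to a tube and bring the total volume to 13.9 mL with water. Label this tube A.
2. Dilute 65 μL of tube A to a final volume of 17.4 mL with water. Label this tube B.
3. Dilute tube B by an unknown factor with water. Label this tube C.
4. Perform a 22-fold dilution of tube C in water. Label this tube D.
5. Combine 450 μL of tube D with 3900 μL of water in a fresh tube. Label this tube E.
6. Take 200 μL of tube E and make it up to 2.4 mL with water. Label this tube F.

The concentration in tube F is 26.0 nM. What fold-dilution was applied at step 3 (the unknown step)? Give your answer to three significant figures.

Step 1: 1.85 mL brought to 13.9 mL → factor 13.9/1.85 = 7.5135
Step 2: 65 μL brought to 17.4 mL → factor 17400/65 = 267.69
Step 3: unknown factor x
Step 4: 22-fold → factor 22
Step 5: 450 μL + 3900 μL = 4350 μL total → factor 4350/450 = 9.6667
Step 6: 200 μL brought to 2.4 mL → factor 2400/200 = 12
Product of known-step factors = 5.1329 × 10^6
Overall factor = 1.00 M / (26.0 nM) = 3.8462 × 10^7
x = 3.8462 × 10^7 / 5.1329 × 10^6 = 7.49

7.49-fold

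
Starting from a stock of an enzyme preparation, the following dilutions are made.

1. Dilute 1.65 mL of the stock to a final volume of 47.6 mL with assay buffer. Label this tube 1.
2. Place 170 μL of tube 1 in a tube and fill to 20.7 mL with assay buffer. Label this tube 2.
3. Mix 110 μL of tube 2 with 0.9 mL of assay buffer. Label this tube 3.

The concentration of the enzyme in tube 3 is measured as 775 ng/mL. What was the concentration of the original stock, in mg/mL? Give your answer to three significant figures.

Step 1: 1.65 mL brought to 47.6 mL → factor 47.6/1.65 = 28.848
Step 2: 170 μL brought to 20.7 mL → factor 20700/170 = 121.76
Step 3: 110 μL + 0.9 mL = 1010 μL total → factor 1010/110 = 9.1818
Overall dilution factor = 28.848 × 121.76 × 9.1818 = 32253
Stock = 775 ng/mL × 32253 = 2.500 × 10^7 ng/mL = 25.0 mg/mL

25.0 mg/mL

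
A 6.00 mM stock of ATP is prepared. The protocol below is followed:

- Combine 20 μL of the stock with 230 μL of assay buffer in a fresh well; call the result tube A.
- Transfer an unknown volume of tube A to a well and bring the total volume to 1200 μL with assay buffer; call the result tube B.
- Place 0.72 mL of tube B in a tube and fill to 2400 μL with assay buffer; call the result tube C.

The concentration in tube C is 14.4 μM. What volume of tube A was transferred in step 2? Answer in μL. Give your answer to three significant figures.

120 μL

Step 1: 20 μL + 230 μL = 250 μL total → factor 250/20 = 12.5
Step 2: v brought to 1200 μL → factor = 1200 μL/v
Step 3: 0.72 mL brought to 2400 μL → factor 2.4/0.72 = 3.3333
Product of known-step factors = 41.667
Overall factor = 6.00 mM / (14.4 μM) = 416.67
Step-2 factor = 416.67 / 41.667 = 10
v = 1200 μL / 10 = 120 μL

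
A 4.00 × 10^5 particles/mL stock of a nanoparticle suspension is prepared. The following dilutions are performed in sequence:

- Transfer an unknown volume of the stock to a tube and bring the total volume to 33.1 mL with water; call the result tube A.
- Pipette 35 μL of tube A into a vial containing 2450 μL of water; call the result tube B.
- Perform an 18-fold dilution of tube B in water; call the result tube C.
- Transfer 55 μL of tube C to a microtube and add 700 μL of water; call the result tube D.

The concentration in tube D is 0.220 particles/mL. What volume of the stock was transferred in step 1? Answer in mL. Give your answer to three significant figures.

0.319 mL

Step 1: v brought to 33.1 mL → factor = 33.1 mL/v
Step 2: 35 μL + 2450 μL = 2485 μL total → factor 2485/35 = 71
Step 3: 18-fold → factor 18
Step 4: 55 μL + 700 μL = 755 μL total → factor 755/55 = 13.727
Product of known-step factors = 17543
Overall factor = 4.00 × 10^5 particles/mL / (0.220 particles/mL) = 1.8182 × 10^6
Step-1 factor = 1.8182 × 10^6 / 17543 = 103.64
v = 33.1 mL / 103.64 = 0.319 mL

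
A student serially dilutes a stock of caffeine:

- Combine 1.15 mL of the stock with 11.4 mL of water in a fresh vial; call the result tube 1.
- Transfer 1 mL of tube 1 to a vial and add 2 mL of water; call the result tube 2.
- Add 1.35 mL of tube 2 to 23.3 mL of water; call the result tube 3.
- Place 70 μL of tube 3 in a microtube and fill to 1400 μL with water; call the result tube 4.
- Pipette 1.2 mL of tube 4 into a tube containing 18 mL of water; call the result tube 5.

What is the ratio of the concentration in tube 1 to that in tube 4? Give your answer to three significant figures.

Step 1: 1.15 mL + 11.4 mL = 12.55 mL total → factor 12.55/1.15 = 10.913
Step 2: 1 mL + 2 mL = 3 mL total → factor 3/1 = 3
Step 3: 1.35 mL + 23.3 mL = 24.65 mL total → factor 24.65/1.35 = 18.259
Step 4: 70 μL brought to 1400 μL → factor 1400/70 = 20
Dilution factor to tube 1 = 10.913; to tube 4 = 11956
[tube 1]/[tube 4] = (factor to tube 4)/(factor to tube 1) = 11956/10.913 = 1.10 × 10^3

1.10 × 10^3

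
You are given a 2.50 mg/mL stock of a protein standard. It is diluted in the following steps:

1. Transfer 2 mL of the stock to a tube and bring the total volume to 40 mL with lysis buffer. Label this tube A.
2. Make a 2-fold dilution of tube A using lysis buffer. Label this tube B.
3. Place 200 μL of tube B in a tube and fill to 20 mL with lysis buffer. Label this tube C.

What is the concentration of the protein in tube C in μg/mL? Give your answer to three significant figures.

Step 1: 2 mL brought to 40 mL → factor 40/2 = 20
Step 2: 2-fold → factor 2
Step 3: 200 μL brought to 20 mL → factor 20000/200 = 100
Overall dilution factor = 20 × 2 × 100 = 4000
Final = 2.50 mg/mL / 4000 = 0.0006250 mg/mL = 0.625 μg/mL

0.625 μg/mL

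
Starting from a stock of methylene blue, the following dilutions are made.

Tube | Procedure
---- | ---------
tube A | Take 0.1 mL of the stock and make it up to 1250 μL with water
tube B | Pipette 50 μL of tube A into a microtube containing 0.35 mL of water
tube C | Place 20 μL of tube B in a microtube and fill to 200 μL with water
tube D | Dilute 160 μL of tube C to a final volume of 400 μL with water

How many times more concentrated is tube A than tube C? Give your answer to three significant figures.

Step 1: 0.1 mL brought to 1250 μL → factor 1.25/0.1 = 12.5
Step 2: 50 μL + 0.35 mL = 400 μL total → factor 400/50 = 8
Step 3: 20 μL brought to 200 μL → factor 200/20 = 10
Dilution factor to tube A = 12.5; to tube C = 1000
[tube A]/[tube C] = (factor to tube C)/(factor to tube A) = 1000/12.5 = 80.0

80.0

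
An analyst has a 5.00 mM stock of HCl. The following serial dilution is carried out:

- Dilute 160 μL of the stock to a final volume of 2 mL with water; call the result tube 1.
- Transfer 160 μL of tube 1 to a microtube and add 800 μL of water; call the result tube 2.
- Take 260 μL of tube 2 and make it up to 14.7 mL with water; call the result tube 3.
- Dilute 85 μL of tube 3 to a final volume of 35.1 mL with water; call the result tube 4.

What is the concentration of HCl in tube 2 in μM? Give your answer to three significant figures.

Step 1: 160 μL brought to 2 mL → factor 2000/160 = 12.5
Step 2: 160 μL + 800 μL = 960 μL total → factor 960/160 = 6
Dilution factor through tube 2 = 12.5 × 6 = 75
[tube 2] = 5.00 mM / 75 = 0.06667 mM = 66.7 μM

66.7 μM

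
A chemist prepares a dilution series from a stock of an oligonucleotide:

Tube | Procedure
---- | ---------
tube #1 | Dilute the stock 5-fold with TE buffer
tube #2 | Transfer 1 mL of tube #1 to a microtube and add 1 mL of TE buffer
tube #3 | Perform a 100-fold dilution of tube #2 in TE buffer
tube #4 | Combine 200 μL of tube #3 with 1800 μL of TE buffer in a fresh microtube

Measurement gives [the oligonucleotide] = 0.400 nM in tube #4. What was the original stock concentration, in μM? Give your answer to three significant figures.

4.00 μM

Step 1: 5-fold → factor 5
Step 2: 1 mL + 1 mL = 2 mL total → factor 2/1 = 2
Step 3: 100-fold → factor 100
Step 4: 200 μL + 1800 μL = 2000 μL total → factor 2000/200 = 10
Overall dilution factor = 5 × 2 × 100 × 10 = 10000
Stock = 0.400 nM × 10000 = 4000 nM = 4.00 μM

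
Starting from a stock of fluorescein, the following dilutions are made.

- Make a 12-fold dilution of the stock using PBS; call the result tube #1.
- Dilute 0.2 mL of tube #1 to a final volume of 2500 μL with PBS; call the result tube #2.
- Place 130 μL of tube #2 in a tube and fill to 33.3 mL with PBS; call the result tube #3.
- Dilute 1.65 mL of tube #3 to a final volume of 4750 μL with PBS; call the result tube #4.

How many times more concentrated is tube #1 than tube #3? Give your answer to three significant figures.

3.20 × 10^3

Step 1: 12-fold → factor 12
Step 2: 0.2 mL brought to 2500 μL → factor 2.5/0.2 = 12.5
Step 3: 130 μL brought to 33.3 mL → factor 33300/130 = 256.15
Dilution factor to tube #1 = 12; to tube #3 = 38423
[tube #1]/[tube #3] = (factor to tube #3)/(factor to tube #1) = 38423/12 = 3.20 × 10^3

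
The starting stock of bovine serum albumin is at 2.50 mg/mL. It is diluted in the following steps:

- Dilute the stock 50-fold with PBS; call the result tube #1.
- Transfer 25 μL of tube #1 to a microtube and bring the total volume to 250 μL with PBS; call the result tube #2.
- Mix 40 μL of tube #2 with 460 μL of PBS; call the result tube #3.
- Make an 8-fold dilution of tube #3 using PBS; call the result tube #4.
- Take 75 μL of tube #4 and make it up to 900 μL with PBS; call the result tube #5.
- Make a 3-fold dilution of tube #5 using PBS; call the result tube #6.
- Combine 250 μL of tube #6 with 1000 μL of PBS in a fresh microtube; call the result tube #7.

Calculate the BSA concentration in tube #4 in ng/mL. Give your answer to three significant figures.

50.0 ng/mL

Step 1: 50-fold → factor 50
Step 2: 25 μL brought to 250 μL → factor 250/25 = 10
Step 3: 40 μL + 460 μL = 500 μL total → factor 500/40 = 12.5
Step 4: 8-fold → factor 8
Dilution factor through tube #4 = 50 × 10 × 12.5 × 8 = 50000
[tube #4] = 2.50 mg/mL / 50000 = 5.000 × 10^-5 mg/mL = 50.0 ng/mL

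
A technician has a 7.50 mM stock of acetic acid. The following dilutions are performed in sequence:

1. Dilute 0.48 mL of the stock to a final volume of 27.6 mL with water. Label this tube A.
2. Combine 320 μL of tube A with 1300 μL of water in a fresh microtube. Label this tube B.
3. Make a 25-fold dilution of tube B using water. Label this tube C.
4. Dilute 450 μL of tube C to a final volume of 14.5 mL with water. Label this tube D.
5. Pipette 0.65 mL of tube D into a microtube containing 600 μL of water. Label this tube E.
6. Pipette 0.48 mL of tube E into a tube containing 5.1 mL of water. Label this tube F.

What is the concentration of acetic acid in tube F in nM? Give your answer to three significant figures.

1.43 nM

Step 1: 0.48 mL brought to 27.6 mL → factor 27.6/0.48 = 57.5
Step 2: 320 μL + 1300 μL = 1620 μL total → factor 1620/320 = 5.0625
Step 3: 25-fold → factor 25
Step 4: 450 μL brought to 14.5 mL → factor 14500/450 = 32.222
Step 5: 0.65 mL + 600 μL = 1.25 mL total → factor 1.25/0.65 = 1.9231
Step 6: 0.48 mL + 5.1 mL = 5.58 mL total → factor 5.58/0.48 = 11.625
Overall dilution factor = 57.5 × 5.0625 × 25 × 32.222 × 1.9231 × 11.625 = 5.2423 × 10^6
Final = 7.50 mM / 5.2423 × 10^6 = 1.431 × 10^-6 mM = 1.43 nM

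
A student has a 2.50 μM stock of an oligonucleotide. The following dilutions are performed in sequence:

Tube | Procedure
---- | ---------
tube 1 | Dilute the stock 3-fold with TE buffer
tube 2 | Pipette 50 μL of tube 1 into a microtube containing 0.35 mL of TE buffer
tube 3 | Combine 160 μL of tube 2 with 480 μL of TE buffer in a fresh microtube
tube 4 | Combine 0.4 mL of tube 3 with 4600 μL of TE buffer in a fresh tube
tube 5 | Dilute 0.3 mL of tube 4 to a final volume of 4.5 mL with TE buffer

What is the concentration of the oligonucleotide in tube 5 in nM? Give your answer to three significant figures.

Step 1: 3-fold → factor 3
Step 2: 50 μL + 0.35 mL = 400 μL total → factor 400/50 = 8
Step 3: 160 μL + 480 μL = 640 μL total → factor 640/160 = 4
Step 4: 0.4 mL + 4600 μL = 5 mL total → factor 5/0.4 = 12.5
Step 5: 0.3 mL brought to 4.5 mL → factor 4.5/0.3 = 15
Overall dilution factor = 3 × 8 × 4 × 12.5 × 15 = 18000
Final = 2.50 μM / 18000 = 0.0001389 μM = 0.139 nM

0.139 nM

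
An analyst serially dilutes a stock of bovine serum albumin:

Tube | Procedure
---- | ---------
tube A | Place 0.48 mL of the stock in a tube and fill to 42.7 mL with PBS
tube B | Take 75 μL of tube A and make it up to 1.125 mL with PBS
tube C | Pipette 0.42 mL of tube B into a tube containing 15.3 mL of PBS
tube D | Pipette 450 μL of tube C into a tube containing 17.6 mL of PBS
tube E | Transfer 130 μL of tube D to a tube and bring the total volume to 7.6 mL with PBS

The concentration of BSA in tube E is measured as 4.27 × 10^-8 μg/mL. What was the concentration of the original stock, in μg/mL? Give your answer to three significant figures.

Step 1: 0.48 mL brought to 42.7 mL → factor 42.7/0.48 = 88.958
Step 2: 75 μL brought to 1.125 mL → factor 1125/75 = 15
Step 3: 0.42 mL + 15.3 mL = 15.72 mL total → factor 15.72/0.42 = 37.429
Step 4: 450 μL + 17.6 mL = 18050 μL total → factor 18050/450 = 40.111
Step 5: 130 μL brought to 7.6 mL → factor 7600/130 = 58.462
Overall dilution factor = 88.958 × 15 × 37.429 × 40.111 × 58.462 = 1.1712 × 10^8
Stock = 4.27 × 10^-8 μg/mL × 1.1712 × 10^8 = 5.00 μg/mL

5.00 μg/mL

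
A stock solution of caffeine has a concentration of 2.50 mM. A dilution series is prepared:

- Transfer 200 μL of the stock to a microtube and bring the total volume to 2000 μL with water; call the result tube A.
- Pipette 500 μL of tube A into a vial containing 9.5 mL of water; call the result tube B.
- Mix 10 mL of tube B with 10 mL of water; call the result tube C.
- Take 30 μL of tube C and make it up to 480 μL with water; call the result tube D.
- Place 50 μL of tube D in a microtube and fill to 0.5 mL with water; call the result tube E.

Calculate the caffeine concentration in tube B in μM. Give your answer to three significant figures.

12.5 μM

Step 1: 200 μL brought to 2000 μL → factor 2000/200 = 10
Step 2: 500 μL + 9.5 mL = 10000 μL total → factor 10000/500 = 20
Dilution factor through tube B = 10 × 20 = 200
[tube B] = 2.50 mM / 200 = 0.01250 mM = 12.5 μM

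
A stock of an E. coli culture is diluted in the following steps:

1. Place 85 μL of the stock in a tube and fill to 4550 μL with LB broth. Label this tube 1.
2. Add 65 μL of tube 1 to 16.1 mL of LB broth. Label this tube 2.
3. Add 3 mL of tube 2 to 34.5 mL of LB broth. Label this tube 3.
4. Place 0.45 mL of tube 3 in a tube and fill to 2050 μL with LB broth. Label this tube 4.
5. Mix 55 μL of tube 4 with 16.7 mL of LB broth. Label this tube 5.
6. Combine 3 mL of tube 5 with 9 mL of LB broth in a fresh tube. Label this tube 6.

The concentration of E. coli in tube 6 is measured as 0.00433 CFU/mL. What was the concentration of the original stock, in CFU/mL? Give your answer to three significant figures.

4.00 × 10^6 CFU/mL

Step 1: 85 μL brought to 4550 μL → factor 4550/85 = 53.529
Step 2: 65 μL + 16.1 mL = 16165 μL total → factor 16165/65 = 248.69
Step 3: 3 mL + 34.5 mL = 37.5 mL total → factor 37.5/3 = 12.5
Step 4: 0.45 mL brought to 2050 μL → factor 2.05/0.45 = 4.5556
Step 5: 55 μL + 16.7 mL = 16755 μL total → factor 16755/55 = 304.64
Step 6: 3 mL + 9 mL = 12 mL total → factor 12/3 = 4
Overall dilution factor = 53.529 × 248.69 × 12.5 × 4.5556 × 304.64 × 4 = 9.2374 × 10^8
Stock = 0.00433 CFU/mL × 9.2374 × 10^8 = 4.00 × 10^6 CFU/mL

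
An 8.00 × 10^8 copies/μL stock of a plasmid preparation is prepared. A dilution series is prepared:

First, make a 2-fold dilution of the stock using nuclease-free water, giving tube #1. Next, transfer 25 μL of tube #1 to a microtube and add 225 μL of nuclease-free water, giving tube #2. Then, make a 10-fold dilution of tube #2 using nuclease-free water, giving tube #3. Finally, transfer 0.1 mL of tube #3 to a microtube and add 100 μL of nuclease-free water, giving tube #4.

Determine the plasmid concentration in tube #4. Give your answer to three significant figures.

2.00 × 10^6 copies/μL

Step 1: 2-fold → factor 2
Step 2: 25 μL + 225 μL = 250 μL total → factor 250/25 = 10
Step 3: 10-fold → factor 10
Step 4: 0.1 mL + 100 μL = 0.2 mL total → factor 0.2/0.1 = 2
Overall dilution factor = 2 × 10 × 10 × 2 = 400
Final = 8.00 × 10^8 copies/μL / 400 = 2.00 × 10^6 copies/μL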